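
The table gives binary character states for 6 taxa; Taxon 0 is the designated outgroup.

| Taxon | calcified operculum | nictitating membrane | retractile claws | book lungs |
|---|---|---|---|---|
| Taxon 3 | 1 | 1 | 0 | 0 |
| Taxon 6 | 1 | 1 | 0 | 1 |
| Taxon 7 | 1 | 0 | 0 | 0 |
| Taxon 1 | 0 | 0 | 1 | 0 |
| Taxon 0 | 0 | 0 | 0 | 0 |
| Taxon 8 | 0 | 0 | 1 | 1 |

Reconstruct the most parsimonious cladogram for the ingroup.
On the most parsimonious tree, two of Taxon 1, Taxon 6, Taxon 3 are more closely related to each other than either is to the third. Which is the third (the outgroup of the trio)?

The outgroup has state '0' for every character, so '1' is the derived state throughout.
calcified operculum: derived state '1' in Taxon 3, Taxon 6, and Taxon 7 only — synapomorphy for {Taxon 3, Taxon 6, Taxon 7}.
Only Taxon 3 and Taxon 6 show the derived state '1' for nictitating membrane, supporting them as a clade.
Only Taxon 1 and Taxon 8 show the derived state '1' for retractile claws, supporting them as a clade.
book lungs (state '1') occurs in Taxon 6 and Taxon 8 but conflicts with the nesting implied by the other characters — most parsimoniously interpreted as homoplasy.
Most parsimonious ingroup topology: ((Taxon 1,Taxon 8),((Taxon 6,Taxon 3),Taxon 7)).
Taxon 6 and Taxon 3 share a more recent common ancestor with each other than either does with Taxon 1, so Taxon 1 is the least closely related of the three.

Taxon 1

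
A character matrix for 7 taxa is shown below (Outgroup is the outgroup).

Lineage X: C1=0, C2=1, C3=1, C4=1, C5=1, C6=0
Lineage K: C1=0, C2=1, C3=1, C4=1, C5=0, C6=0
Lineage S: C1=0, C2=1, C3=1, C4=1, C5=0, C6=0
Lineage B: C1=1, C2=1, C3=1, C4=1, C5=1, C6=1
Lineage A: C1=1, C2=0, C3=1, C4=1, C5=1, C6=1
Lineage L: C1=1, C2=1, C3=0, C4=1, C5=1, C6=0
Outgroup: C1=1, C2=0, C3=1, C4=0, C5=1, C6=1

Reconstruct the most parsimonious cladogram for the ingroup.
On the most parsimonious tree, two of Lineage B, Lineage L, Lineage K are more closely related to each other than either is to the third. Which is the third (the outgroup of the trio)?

Character polarity is set by the outgroup: the derived state is whichever differs from the outgroup's state, so for C1, C3, C5, C6 the derived state is '0', and for the remaining characters it is '1'.
C1: derived state '0' in Lineage K, Lineage S, and Lineage X only — synapomorphy for {Lineage K, Lineage S, Lineage X}.
C2 (derived state '1') is shared by Lineage B, Lineage K, Lineage L, Lineage S, and Lineage X — a synapomorphy uniting that clade.
C3: derived state '0' in Lineage L only — an autapomorphy, so it tells us nothing about relationships among taxa.
C4 (derived state '1') is shared by all ingroup taxa — unites the whole ingroup.
C5 (derived state '0') is shared by Lineage K and Lineage S — a synapomorphy uniting that clade.
C6: derived state '0' in Lineage K, Lineage L, Lineage S, and Lineage X only — synapomorphy for {Lineage K, Lineage L, Lineage S, Lineage X}.
Most parsimonious ingroup topology: (((Lineage L,(Lineage X,(Lineage S,Lineage K))),Lineage B),Lineage A).
Lineage K and Lineage L share a more recent common ancestor with each other than either does with Lineage B, so Lineage B is the least closely related of the three.

Lineage B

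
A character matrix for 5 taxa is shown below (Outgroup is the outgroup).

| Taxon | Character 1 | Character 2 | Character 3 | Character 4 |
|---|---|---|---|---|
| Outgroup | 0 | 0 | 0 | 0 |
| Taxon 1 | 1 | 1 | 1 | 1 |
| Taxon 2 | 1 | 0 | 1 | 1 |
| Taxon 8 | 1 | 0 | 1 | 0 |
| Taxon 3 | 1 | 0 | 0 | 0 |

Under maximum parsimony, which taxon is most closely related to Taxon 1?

Taxon 2

The outgroup has state '0' for every character, so '1' is the derived state throughout.
All ingroup taxa share the derived state '1' for Character 1; it defines the ingroup but does not resolve relationships within it.
Character 2: derived state '1' in Taxon 1 only — an autapomorphy, so it tells us nothing about relationships among taxa.
Character 3: derived state '1' in Taxon 1, Taxon 2, and Taxon 8 only — synapomorphy for {Taxon 1, Taxon 2, Taxon 8}.
Character 4: derived state '1' in Taxon 1 and Taxon 2 only — synapomorphy for {Taxon 1, Taxon 2}.
Most parsimonious ingroup topology: (((Taxon 1,Taxon 2),Taxon 8),Taxon 3).
Taxon 1 and Taxon 2 form a cherry on this tree, so they are sister taxa.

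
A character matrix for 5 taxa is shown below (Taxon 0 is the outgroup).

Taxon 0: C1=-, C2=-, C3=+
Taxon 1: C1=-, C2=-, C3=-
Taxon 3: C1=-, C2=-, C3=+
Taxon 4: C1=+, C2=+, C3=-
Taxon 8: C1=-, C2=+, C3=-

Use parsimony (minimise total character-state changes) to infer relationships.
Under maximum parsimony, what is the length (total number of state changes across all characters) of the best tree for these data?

Character polarity is set by the outgroup: the derived state is whichever differs from the outgroup's state, so for C3 the derived state is '-', and for the remaining characters it is '+'.
C1: derived state '+' in Taxon 4 only — an autapomorphy, so it tells us nothing about relationships among taxa.
Only Taxon 4 and Taxon 8 show the derived state '+' for C2, supporting them as a clade.
C3: derived state '-' in Taxon 1, Taxon 4, and Taxon 8 only — synapomorphy for {Taxon 1, Taxon 4, Taxon 8}.
Most parsimonious ingroup topology: ((Taxon 1,(Taxon 4,Taxon 8)),Taxon 3).
Changes per character on this tree: C1: 1; C2: 1; C3: 1.
Total = 3.

3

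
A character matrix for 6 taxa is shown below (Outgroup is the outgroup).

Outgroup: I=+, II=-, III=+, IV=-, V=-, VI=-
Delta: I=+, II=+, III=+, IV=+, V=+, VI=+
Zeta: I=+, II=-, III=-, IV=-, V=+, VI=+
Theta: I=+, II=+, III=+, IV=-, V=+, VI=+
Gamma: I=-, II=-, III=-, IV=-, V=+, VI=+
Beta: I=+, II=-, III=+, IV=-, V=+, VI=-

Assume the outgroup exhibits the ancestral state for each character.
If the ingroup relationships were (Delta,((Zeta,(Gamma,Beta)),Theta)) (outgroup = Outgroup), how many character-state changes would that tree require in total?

9

Map each character onto (Delta,((Zeta,(Gamma,Beta)),Theta)) (rooted by Outgroup) and count the minimum state changes it requires (Fitch parsimony):
I: 1; II: 2; III: 2; IV: 1; V: 1; VI: 2.
Total tree length = 9.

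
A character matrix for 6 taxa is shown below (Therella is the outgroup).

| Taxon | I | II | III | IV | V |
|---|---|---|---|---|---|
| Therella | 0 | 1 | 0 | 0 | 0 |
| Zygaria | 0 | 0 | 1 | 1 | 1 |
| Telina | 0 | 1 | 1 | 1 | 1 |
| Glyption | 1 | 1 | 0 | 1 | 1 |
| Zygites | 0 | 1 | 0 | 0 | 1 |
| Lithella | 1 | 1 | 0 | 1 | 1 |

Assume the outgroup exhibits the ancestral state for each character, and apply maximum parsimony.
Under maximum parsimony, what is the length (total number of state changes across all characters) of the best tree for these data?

5

Character polarity is set by the outgroup: the derived state is whichever differs from the outgroup's state, so for II the derived state is '0', and for the remaining characters it is '1'.
Only Glyption and Lithella show the derived state '1' for I, supporting them as a clade.
II: derived state '0' in Zygaria only — an autapomorphy, so it tells us nothing about relationships among taxa.
III (derived state '1') is shared by Telina and Zygaria — a synapomorphy uniting that clade.
IV: derived state '1' in Glyption, Lithella, Telina, and Zygaria only — synapomorphy for {Glyption, Lithella, Telina, Zygaria}.
V (derived state '1') is shared by all ingroup taxa — unites the whole ingroup.
Most parsimonious ingroup topology: (((Zygaria,Telina),(Glyption,Lithella)),Zygites).
Changes per character on this tree: I: 1; II: 1; III: 1; IV: 1; V: 1.
Total = 5.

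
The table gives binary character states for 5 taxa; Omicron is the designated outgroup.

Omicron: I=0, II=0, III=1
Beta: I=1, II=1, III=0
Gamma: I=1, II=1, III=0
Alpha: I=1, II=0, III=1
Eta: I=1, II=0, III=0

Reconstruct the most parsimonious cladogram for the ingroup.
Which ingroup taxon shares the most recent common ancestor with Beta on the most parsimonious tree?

Character polarity is set by the outgroup: the derived state is whichever differs from the outgroup's state, so for III the derived state is '0', and for the remaining characters it is '1'.
I (derived state '1') is shared by all ingroup taxa — unites the whole ingroup.
II (derived state '1') is shared by Beta and Gamma — a synapomorphy uniting that clade.
III: derived state '0' in Beta, Eta, and Gamma only — synapomorphy for {Beta, Eta, Gamma}.
Most parsimonious ingroup topology: (((Beta,Gamma),Eta),Alpha).
Beta and Gamma form a cherry on this tree, so they are sister taxa.

Gamma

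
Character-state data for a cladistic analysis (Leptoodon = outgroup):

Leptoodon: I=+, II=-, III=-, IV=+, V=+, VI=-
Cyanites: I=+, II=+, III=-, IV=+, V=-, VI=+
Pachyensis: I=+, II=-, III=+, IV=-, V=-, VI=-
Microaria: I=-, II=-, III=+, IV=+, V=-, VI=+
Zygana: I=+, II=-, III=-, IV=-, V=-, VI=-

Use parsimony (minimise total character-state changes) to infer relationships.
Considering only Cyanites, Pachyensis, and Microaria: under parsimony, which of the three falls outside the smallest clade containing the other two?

Character polarity is set by the outgroup: the derived state is whichever differs from the outgroup's state, so for I, IV, V the derived state is '-', and for the remaining characters it is '+'.
I (derived state '-') is unique to Microaria (autapomorphy; uninformative for grouping).
II (derived state '+') is unique to Cyanites (autapomorphy; uninformative for grouping).
III groups Microaria and Pachyensis, which is incompatible with the clades supported by the remaining characters; treating it as convergent (homoplasy) costs fewer steps than any alternative tree.
Only Pachyensis and Zygana show the derived state '-' for IV, supporting them as a clade.
V (derived state '-') is shared by all ingroup taxa — unites the whole ingroup.
Only Cyanites and Microaria show the derived state '+' for VI, supporting them as a clade.
Most parsimonious ingroup topology: ((Cyanites,Microaria),(Pachyensis,Zygana)).
Microaria and Cyanites share a more recent common ancestor with each other than either does with Pachyensis, so Pachyensis is the least closely related of the three.

Pachyensis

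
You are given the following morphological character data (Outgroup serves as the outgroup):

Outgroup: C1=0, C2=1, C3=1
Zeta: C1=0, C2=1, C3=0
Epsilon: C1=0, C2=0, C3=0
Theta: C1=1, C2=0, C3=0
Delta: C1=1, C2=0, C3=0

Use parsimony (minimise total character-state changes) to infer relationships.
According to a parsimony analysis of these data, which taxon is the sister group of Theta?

Delta

Character polarity is set by the outgroup: the derived state is whichever differs from the outgroup's state, so for C2, C3 the derived state is '0', and for the remaining characters it is '1'.
C1 (derived state '1') is shared by Delta and Theta — a synapomorphy uniting that clade.
Only Delta, Epsilon, and Theta show the derived state '0' for C2, supporting them as a clade.
All ingroup taxa share the derived state '0' for C3; it defines the ingroup but does not resolve relationships within it.
Most parsimonious ingroup topology: (Zeta,(Epsilon,(Theta,Delta))).
Theta and Delta form a cherry on this tree, so they are sister taxa.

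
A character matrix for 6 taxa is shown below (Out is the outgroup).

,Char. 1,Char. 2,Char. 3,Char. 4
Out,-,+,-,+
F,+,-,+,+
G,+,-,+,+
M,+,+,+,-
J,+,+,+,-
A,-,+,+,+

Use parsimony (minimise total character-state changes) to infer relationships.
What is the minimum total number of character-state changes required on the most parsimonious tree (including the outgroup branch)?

4

Character polarity is set by the outgroup: the derived state is whichever differs from the outgroup's state, so for Char. 2, Char. 4 the derived state is '-', and for the remaining characters it is '+'.
Char. 1 (derived state '+') is shared by F, G, J, and M — a synapomorphy uniting that clade.
Only F and G show the derived state '-' for Char. 2, supporting them as a clade.
All ingroup taxa share the derived state '+' for Char. 3; it defines the ingroup but does not resolve relationships within it.
Char. 4: derived state '-' in J and M only — synapomorphy for {J, M}.
Most parsimonious ingroup topology: (((F,G),(M,J)),A).
Changes per character on this tree: Char. 1: 1; Char. 2: 1; Char. 3: 1; Char. 4: 1.
Total = 4.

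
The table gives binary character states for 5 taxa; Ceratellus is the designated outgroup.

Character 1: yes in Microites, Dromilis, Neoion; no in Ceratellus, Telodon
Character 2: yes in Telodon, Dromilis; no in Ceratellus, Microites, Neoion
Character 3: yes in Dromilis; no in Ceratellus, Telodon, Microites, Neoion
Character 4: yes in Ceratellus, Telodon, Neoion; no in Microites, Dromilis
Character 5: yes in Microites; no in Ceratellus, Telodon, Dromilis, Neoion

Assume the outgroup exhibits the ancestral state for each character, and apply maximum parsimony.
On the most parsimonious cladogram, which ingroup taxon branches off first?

Telodon

Character polarity is set by the outgroup: the derived state is whichever differs from the outgroup's state, so for Character 4 the derived state is 'no', and for the remaining characters it is 'yes'.
Character 1: derived state 'yes' in Dromilis, Microites, and Neoion only — synapomorphy for {Dromilis, Microites, Neoion}.
Character 2 groups Dromilis and Telodon, which is incompatible with the clades supported by the remaining characters; treating it as convergent (homoplasy) costs fewer steps than any alternative tree.
Character 3 (derived state 'yes') is unique to Dromilis (autapomorphy; uninformative for grouping).
Character 4: derived state 'no' in Dromilis and Microites only — synapomorphy for {Dromilis, Microites}.
Character 5 (derived state 'yes') is unique to Microites (autapomorphy; uninformative for grouping).
Most parsimonious ingroup topology: (Telodon,((Microites,Dromilis),Neoion)).
Telodon is sister to the clade containing all other ingroup taxa, so it is the earliest-diverging (most basal) ingroup lineage.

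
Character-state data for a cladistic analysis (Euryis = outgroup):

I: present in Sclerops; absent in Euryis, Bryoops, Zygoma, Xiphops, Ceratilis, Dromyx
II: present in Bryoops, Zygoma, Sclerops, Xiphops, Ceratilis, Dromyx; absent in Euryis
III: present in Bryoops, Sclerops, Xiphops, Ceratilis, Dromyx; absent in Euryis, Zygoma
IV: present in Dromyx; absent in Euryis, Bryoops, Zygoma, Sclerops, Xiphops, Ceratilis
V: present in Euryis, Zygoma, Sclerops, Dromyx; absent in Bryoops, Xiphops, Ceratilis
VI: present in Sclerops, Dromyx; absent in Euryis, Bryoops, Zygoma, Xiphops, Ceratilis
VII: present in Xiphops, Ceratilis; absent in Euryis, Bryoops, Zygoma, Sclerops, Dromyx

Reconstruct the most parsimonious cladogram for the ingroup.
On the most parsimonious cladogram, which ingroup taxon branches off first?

Character polarity is set by the outgroup: the derived state is whichever differs from the outgroup's state, so for V the derived state is 'absent', and for the remaining characters it is 'present'.
I: derived state 'present' in Sclerops only — an autapomorphy, so it tells us nothing about relationships among taxa.
II (derived state 'present') is shared by all ingroup taxa — unites the whole ingroup.
III: derived state 'present' in Bryoops, Ceratilis, Dromyx, Sclerops, and Xiphops only — synapomorphy for {Bryoops, Ceratilis, Dromyx, Sclerops, Xiphops}.
IV: derived state 'present' in Dromyx only — an autapomorphy, so it tells us nothing about relationships among taxa.
V: derived state 'absent' in Bryoops, Ceratilis, and Xiphops only — synapomorphy for {Bryoops, Ceratilis, Xiphops}.
Only Dromyx and Sclerops show the derived state 'present' for VI, supporting them as a clade.
VII (derived state 'present') is shared by Ceratilis and Xiphops — a synapomorphy uniting that clade.
Most parsimonious ingroup topology: (((Bryoops,(Xiphops,Ceratilis)),(Sclerops,Dromyx)),Zygoma).
Zygoma is sister to the clade containing all other ingroup taxa, so it is the earliest-diverging (most basal) ingroup lineage.

Zygoma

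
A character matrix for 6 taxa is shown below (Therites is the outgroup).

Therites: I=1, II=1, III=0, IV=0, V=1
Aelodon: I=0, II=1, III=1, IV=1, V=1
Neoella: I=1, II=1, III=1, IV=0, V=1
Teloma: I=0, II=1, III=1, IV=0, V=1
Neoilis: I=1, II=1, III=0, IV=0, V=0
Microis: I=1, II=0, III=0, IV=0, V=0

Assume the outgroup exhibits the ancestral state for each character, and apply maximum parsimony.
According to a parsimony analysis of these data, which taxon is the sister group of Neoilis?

Character polarity is set by the outgroup: the derived state is whichever differs from the outgroup's state, so for I, II, V the derived state is '0', and for the remaining characters it is '1'.
I (derived state '0') is shared by Aelodon and Teloma — a synapomorphy uniting that clade.
II (derived state '0') is unique to Microis (autapomorphy; uninformative for grouping).
Only Aelodon, Neoella, and Teloma show the derived state '1' for III, supporting them as a clade.
IV (derived state '1') is unique to Aelodon (autapomorphy; uninformative for grouping).
V (derived state '0') is shared by Microis and Neoilis — a synapomorphy uniting that clade.
Most parsimonious ingroup topology: (((Aelodon,Teloma),Neoella),(Neoilis,Microis)).
Neoilis and Microis form a cherry on this tree, so they are sister taxa.

Microis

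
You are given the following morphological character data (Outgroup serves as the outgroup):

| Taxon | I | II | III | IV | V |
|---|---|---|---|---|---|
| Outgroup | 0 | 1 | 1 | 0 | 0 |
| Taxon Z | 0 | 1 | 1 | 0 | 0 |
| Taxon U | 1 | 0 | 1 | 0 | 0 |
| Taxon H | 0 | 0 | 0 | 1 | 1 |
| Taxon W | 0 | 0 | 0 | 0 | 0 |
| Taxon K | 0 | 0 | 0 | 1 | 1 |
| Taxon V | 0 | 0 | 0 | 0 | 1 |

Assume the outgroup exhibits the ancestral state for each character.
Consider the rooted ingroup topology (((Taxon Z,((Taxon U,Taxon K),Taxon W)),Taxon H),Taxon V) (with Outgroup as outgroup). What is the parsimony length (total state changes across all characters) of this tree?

Map each character onto (((Taxon Z,((Taxon U,Taxon K),Taxon W)),Taxon H),Taxon V) (rooted by Outgroup) and count the minimum state changes it requires (Fitch parsimony):
I: 1; II: 2; III: 3; IV: 2; V: 3.
Total tree length = 11.

11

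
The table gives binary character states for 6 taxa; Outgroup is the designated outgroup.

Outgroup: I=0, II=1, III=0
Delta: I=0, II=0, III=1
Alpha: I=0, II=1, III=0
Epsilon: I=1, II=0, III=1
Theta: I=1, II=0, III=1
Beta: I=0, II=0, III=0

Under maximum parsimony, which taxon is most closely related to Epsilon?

Theta

Character polarity is set by the outgroup: the derived state is whichever differs from the outgroup's state, so for II the derived state is '0', and for the remaining characters it is '1'.
I: derived state '1' in Epsilon and Theta only — synapomorphy for {Epsilon, Theta}.
II (derived state '0') is shared by Beta, Delta, Epsilon, and Theta — a synapomorphy uniting that clade.
Only Delta, Epsilon, and Theta show the derived state '1' for III, supporting them as a clade.
Most parsimonious ingroup topology: (((Delta,(Epsilon,Theta)),Beta),Alpha).
Epsilon and Theta form a cherry on this tree, so they are sister taxa.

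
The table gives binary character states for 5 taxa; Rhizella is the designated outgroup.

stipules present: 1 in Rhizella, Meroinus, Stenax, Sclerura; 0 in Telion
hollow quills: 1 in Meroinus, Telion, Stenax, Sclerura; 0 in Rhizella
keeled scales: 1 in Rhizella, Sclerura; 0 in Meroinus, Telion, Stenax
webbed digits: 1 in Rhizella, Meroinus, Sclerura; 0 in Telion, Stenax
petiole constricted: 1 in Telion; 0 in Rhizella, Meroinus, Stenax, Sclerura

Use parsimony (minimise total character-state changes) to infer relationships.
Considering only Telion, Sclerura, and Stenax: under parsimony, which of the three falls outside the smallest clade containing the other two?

Character polarity is set by the outgroup: the derived state is whichever differs from the outgroup's state, so for stipules present, keeled scales, webbed digits the derived state is '0', and for the remaining characters it is '1'.
stipules present: derived state '0' in Telion only — an autapomorphy, so it tells us nothing about relationships among taxa.
hollow quills (derived state '1') is shared by all ingroup taxa — unites the whole ingroup.
keeled scales (derived state '0') is shared by Meroinus, Stenax, and Telion — a synapomorphy uniting that clade.
webbed digits (derived state '0') is shared by Stenax and Telion — a synapomorphy uniting that clade.
petiole constricted: derived state '1' in Telion only — an autapomorphy, so it tells us nothing about relationships among taxa.
Most parsimonious ingroup topology: ((Meroinus,(Telion,Stenax)),Sclerura).
Stenax and Telion share a more recent common ancestor with each other than either does with Sclerura, so Sclerura is the least closely related of the three.

Sclerura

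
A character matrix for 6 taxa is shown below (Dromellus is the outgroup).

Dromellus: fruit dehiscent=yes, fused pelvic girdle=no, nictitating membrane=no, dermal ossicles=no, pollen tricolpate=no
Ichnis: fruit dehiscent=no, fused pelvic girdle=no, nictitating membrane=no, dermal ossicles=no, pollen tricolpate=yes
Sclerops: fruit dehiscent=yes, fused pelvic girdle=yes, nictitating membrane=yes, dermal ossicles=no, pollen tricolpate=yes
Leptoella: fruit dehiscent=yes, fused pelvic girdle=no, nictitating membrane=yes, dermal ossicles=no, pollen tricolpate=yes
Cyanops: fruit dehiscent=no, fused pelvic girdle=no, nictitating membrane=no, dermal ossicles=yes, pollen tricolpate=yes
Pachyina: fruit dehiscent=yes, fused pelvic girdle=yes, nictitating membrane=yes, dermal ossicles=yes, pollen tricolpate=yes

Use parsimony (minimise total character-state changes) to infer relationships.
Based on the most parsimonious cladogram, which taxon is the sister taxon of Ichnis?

Character polarity is set by the outgroup: the derived state is whichever differs from the outgroup's state, so for fruit dehiscent the derived state is 'no', and for the remaining characters it is 'yes'.
fruit dehiscent: derived state 'no' in Cyanops and Ichnis only — synapomorphy for {Cyanops, Ichnis}.
fused pelvic girdle (derived state 'yes') is shared by Pachyina and Sclerops — a synapomorphy uniting that clade.
nictitating membrane: derived state 'yes' in Leptoella, Pachyina, and Sclerops only — synapomorphy for {Leptoella, Pachyina, Sclerops}.
dermal ossicles (state 'yes') occurs in Cyanops and Pachyina but conflicts with the nesting implied by the other characters — most parsimoniously interpreted as homoplasy.
pollen tricolpate (derived state 'yes') is shared by all ingroup taxa — unites the whole ingroup.
Most parsimonious ingroup topology: ((Ichnis,Cyanops),((Sclerops,Pachyina),Leptoella)).
Ichnis and Cyanops form a cherry on this tree, so they are sister taxa.

Cyanops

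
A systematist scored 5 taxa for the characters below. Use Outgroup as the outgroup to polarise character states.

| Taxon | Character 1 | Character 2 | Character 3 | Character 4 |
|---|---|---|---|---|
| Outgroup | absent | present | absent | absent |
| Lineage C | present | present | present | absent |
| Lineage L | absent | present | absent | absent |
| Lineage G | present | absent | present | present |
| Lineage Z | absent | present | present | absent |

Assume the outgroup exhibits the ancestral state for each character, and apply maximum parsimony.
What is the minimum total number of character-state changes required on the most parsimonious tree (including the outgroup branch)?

Character polarity is set by the outgroup: the derived state is whichever differs from the outgroup's state, so for Character 2 the derived state is 'absent', and for the remaining characters it is 'present'.
Character 1: derived state 'present' in Lineage C and Lineage G only — synapomorphy for {Lineage C, Lineage G}.
Character 2: derived state 'absent' in Lineage G only — an autapomorphy, so it tells us nothing about relationships among taxa.
Character 3: derived state 'present' in Lineage C, Lineage G, and Lineage Z only — synapomorphy for {Lineage C, Lineage G, Lineage Z}.
Character 4: derived state 'present' in Lineage G only — an autapomorphy, so it tells us nothing about relationships among taxa.
Most parsimonious ingroup topology: (((Lineage C,Lineage G),Lineage Z),Lineage L).
Changes per character on this tree: Character 1: 1; Character 2: 1; Character 3: 1; Character 4: 1.
Total = 4.

4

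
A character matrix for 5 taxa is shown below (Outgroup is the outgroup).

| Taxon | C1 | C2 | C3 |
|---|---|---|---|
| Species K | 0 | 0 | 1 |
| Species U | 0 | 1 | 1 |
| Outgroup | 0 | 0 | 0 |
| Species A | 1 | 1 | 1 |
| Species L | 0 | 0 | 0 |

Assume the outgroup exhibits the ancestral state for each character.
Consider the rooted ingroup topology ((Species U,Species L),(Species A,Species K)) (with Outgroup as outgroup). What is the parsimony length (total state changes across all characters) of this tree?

Map each character onto ((Species U,Species L),(Species A,Species K)) (rooted by Outgroup) and count the minimum state changes it requires (Fitch parsimony):
C1: 1; C2: 2; C3: 2.
Total tree length = 5.

5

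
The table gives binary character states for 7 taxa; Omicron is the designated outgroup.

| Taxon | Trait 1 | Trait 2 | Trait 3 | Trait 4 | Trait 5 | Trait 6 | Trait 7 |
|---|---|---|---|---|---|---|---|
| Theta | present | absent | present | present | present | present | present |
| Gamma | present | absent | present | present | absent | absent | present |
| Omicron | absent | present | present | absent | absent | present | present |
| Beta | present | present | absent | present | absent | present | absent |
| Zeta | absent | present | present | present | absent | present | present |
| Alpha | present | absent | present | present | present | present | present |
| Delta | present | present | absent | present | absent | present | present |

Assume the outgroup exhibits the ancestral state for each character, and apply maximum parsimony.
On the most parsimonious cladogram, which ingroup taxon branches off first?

Character polarity is set by the outgroup: the derived state is whichever differs from the outgroup's state, so for Trait 2, Trait 3, Trait 6, Trait 7 the derived state is 'absent', and for the remaining characters it is 'present'.
Only Alpha, Beta, Delta, Gamma, and Theta show the derived state 'present' for Trait 1, supporting them as a clade.
Trait 2: derived state 'absent' in Alpha, Gamma, and Theta only — synapomorphy for {Alpha, Gamma, Theta}.
Only Beta and Delta show the derived state 'absent' for Trait 3, supporting them as a clade.
Trait 4 (derived state 'present') is shared by all ingroup taxa — unites the whole ingroup.
Trait 5: derived state 'present' in Alpha and Theta only — synapomorphy for {Alpha, Theta}.
Trait 6: derived state 'absent' in Gamma only — an autapomorphy, so it tells us nothing about relationships among taxa.
Trait 7: derived state 'absent' in Beta only — an autapomorphy, so it tells us nothing about relationships among taxa.
Most parsimonious ingroup topology: ((((Alpha,Theta),Gamma),(Beta,Delta)),Zeta).
Zeta is sister to the clade containing all other ingroup taxa, so it is the earliest-diverging (most basal) ingroup lineage.

Zeta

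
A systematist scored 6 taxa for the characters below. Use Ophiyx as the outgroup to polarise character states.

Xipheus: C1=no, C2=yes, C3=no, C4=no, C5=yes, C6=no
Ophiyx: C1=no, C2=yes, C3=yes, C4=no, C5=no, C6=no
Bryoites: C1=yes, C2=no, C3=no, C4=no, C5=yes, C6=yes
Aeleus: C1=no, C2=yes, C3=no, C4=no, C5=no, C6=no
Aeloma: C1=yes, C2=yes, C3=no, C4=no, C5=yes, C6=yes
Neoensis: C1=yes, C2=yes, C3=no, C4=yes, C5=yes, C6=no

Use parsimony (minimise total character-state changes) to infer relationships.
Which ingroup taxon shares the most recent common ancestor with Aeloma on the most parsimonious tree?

Bryoites

Character polarity is set by the outgroup: the derived state is whichever differs from the outgroup's state, so for C2, C3 the derived state is 'no', and for the remaining characters it is 'yes'.
Only Aeloma, Bryoites, and Neoensis show the derived state 'yes' for C1, supporting them as a clade.
C2 (derived state 'no') is unique to Bryoites (autapomorphy; uninformative for grouping).
C3 (derived state 'no') is shared by all ingroup taxa — unites the whole ingroup.
C4: derived state 'yes' in Neoensis only — an autapomorphy, so it tells us nothing about relationships among taxa.
C5 (derived state 'yes') is shared by Aeloma, Bryoites, Neoensis, and Xipheus — a synapomorphy uniting that clade.
Only Aeloma and Bryoites show the derived state 'yes' for C6, supporting them as a clade.
Most parsimonious ingroup topology: (Aeleus,(((Aeloma,Bryoites),Neoensis),Xipheus)).
Aeloma and Bryoites form a cherry on this tree, so they are sister taxa.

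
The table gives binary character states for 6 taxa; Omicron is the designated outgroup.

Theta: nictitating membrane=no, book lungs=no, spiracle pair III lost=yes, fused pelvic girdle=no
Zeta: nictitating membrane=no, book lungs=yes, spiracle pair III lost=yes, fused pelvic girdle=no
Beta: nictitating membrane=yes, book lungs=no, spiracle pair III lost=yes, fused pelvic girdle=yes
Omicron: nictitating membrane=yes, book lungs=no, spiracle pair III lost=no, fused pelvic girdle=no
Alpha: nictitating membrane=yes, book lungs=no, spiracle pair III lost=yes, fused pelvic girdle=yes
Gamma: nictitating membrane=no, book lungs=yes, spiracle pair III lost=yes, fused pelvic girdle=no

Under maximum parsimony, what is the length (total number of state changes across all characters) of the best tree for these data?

4

Character polarity is set by the outgroup: the derived state is whichever differs from the outgroup's state, so for nictitating membrane the derived state is 'no', and for the remaining characters it is 'yes'.
nictitating membrane (derived state 'no') is shared by Gamma, Theta, and Zeta — a synapomorphy uniting that clade.
Only Gamma and Zeta show the derived state 'yes' for book lungs, supporting them as a clade.
All ingroup taxa share the derived state 'yes' for spiracle pair III lost; it defines the ingroup but does not resolve relationships within it.
fused pelvic girdle (derived state 'yes') is shared by Alpha and Beta — a synapomorphy uniting that clade.
Most parsimonious ingroup topology: ((Theta,(Zeta,Gamma)),(Beta,Alpha)).
Changes per character on this tree: nictitating membrane: 1; book lungs: 1; spiracle pair III lost: 1; fused pelvic girdle: 1.
Total = 4.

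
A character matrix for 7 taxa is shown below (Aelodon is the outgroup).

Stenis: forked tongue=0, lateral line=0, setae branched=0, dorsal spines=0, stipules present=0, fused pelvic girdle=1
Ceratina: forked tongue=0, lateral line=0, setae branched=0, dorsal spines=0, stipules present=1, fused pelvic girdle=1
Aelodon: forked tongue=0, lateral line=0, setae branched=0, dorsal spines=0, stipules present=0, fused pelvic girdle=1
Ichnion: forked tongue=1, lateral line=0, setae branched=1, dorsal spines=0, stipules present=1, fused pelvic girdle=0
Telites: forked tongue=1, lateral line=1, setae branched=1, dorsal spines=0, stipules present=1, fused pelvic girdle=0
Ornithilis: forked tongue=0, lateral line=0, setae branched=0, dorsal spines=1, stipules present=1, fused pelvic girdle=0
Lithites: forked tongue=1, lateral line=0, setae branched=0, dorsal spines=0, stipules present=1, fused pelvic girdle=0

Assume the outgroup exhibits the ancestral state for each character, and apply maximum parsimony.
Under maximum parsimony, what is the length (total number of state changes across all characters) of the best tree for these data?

6

Character polarity is set by the outgroup: the derived state is whichever differs from the outgroup's state, so for fused pelvic girdle the derived state is '0', and for the remaining characters it is '1'.
forked tongue (derived state '1') is shared by Ichnion, Lithites, and Telites — a synapomorphy uniting that clade.
lateral line (derived state '1') is unique to Telites (autapomorphy; uninformative for grouping).
setae branched: derived state '1' in Ichnion and Telites only — synapomorphy for {Ichnion, Telites}.
dorsal spines (derived state '1') is unique to Ornithilis (autapomorphy; uninformative for grouping).
stipules present (derived state '1') is shared by Ceratina, Ichnion, Lithites, Ornithilis, and Telites — a synapomorphy uniting that clade.
fused pelvic girdle: derived state '0' in Ichnion, Lithites, Ornithilis, and Telites only — synapomorphy for {Ichnion, Lithites, Ornithilis, Telites}.
Most parsimonious ingroup topology: (((Ornithilis,(Lithites,(Ichnion,Telites))),Ceratina),Stenis).
Changes per character on this tree: forked tongue: 1; lateral line: 1; setae branched: 1; dorsal spines: 1; stipules present: 1; fused pelvic girdle: 1.
Total = 6.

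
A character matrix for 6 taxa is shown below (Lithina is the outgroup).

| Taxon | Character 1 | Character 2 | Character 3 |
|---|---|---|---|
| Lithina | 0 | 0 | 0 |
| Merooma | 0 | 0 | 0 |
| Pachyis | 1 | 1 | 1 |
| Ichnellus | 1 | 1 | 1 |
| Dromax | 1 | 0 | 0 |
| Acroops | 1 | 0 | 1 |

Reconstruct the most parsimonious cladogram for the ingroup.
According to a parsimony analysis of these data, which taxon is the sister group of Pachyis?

Ichnellus

The outgroup has state '0' for every character, so '1' is the derived state throughout.
Character 1: derived state '1' in Acroops, Dromax, Ichnellus, and Pachyis only — synapomorphy for {Acroops, Dromax, Ichnellus, Pachyis}.
Only Ichnellus and Pachyis show the derived state '1' for Character 2, supporting them as a clade.
Only Acroops, Ichnellus, and Pachyis show the derived state '1' for Character 3, supporting them as a clade.
Most parsimonious ingroup topology: (Merooma,(((Pachyis,Ichnellus),Acroops),Dromax)).
Pachyis and Ichnellus form a cherry on this tree, so they are sister taxa.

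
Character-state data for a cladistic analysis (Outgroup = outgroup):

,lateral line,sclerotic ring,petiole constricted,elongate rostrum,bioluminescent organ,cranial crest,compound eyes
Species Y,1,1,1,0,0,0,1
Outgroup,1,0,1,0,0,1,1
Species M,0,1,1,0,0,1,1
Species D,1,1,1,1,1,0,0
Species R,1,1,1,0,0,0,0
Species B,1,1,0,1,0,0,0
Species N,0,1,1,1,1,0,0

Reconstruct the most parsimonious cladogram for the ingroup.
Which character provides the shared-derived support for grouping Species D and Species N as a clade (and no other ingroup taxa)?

bioluminescent organ

Character polarity is set by the outgroup: the derived state is whichever differs from the outgroup's state, so for lateral line, petiole constricted, cranial crest, compound eyes the derived state is '0', and for the remaining characters it is '1'.
lateral line groups Species M and Species N, which is incompatible with the clades supported by the remaining characters; treating it as convergent (homoplasy) costs fewer steps than any alternative tree.
All ingroup taxa share the derived state '1' for sclerotic ring; it defines the ingroup but does not resolve relationships within it.
petiole constricted: derived state '0' in Species B only — an autapomorphy, so it tells us nothing about relationships among taxa.
Only Species B, Species D, and Species N show the derived state '1' for elongate rostrum, supporting them as a clade.
bioluminescent organ: derived state '1' in Species D and Species N only — synapomorphy for {Species D, Species N}.
cranial crest (derived state '0') is shared by Species B, Species D, Species N, Species R, and Species Y — a synapomorphy uniting that clade.
compound eyes (derived state '0') is shared by Species B, Species D, Species N, and Species R — a synapomorphy uniting that clade.
Most parsimonious ingroup topology: (((Species R,((Species D,Species N),Species B)),Species Y),Species M).
The clade {Species D, Species N} is supported by bioluminescent organ: its derived state '1' occurs in exactly those taxa and in no other taxon (including the outgroup).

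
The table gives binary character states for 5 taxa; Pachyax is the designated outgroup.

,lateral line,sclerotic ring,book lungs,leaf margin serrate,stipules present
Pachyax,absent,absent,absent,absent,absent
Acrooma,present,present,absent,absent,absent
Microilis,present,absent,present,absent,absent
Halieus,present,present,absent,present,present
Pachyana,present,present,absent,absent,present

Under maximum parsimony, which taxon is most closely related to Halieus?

The outgroup has state 'absent' for every character, so 'present' is the derived state throughout.
lateral line (derived state 'present') is shared by all ingroup taxa — unites the whole ingroup.
sclerotic ring (derived state 'present') is shared by Acrooma, Halieus, and Pachyana — a synapomorphy uniting that clade.
book lungs: derived state 'present' in Microilis only — an autapomorphy, so it tells us nothing about relationships among taxa.
leaf margin serrate: derived state 'present' in Halieus only — an autapomorphy, so it tells us nothing about relationships among taxa.
Only Halieus and Pachyana show the derived state 'present' for stipules present, supporting them as a clade.
Most parsimonious ingroup topology: ((Acrooma,(Halieus,Pachyana)),Microilis).
Halieus and Pachyana form a cherry on this tree, so they are sister taxa.

Pachyana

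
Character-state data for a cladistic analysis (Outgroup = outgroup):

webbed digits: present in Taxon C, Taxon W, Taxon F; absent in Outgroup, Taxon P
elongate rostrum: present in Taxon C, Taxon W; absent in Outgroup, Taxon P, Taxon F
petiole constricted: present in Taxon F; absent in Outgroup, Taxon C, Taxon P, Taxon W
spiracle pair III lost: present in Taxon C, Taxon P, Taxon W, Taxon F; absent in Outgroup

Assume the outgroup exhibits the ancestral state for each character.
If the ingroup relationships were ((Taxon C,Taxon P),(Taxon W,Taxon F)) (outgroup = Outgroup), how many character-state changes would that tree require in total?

6

Map each character onto ((Taxon C,Taxon P),(Taxon W,Taxon F)) (rooted by Outgroup) and count the minimum state changes it requires (Fitch parsimony):
webbed digits: 2; elongate rostrum: 2; petiole constricted: 1; spiracle pair III lost: 1.
Total tree length = 6.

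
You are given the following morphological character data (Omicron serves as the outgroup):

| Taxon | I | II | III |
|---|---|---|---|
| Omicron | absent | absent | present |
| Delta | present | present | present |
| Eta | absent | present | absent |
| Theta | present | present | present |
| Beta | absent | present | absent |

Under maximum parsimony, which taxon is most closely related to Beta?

Eta

Character polarity is set by the outgroup: the derived state is whichever differs from the outgroup's state, so for III the derived state is 'absent', and for the remaining characters it is 'present'.
I (derived state 'present') is shared by Delta and Theta — a synapomorphy uniting that clade.
II (derived state 'present') is shared by all ingroup taxa — unites the whole ingroup.
III: derived state 'absent' in Beta and Eta only — synapomorphy for {Beta, Eta}.
Most parsimonious ingroup topology: ((Delta,Theta),(Eta,Beta)).
Beta and Eta form a cherry on this tree, so they are sister taxa.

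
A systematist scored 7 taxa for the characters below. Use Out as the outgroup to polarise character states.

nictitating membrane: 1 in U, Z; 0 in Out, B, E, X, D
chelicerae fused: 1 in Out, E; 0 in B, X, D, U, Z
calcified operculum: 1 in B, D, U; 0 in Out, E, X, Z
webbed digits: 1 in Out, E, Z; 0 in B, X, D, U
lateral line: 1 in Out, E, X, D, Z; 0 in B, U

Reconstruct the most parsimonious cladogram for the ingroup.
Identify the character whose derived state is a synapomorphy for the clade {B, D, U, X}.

webbed digits

Character polarity is set by the outgroup: the derived state is whichever differs from the outgroup's state, so for chelicerae fused, webbed digits, lateral line the derived state is '0', and for the remaining characters it is '1'.
nictitating membrane (state '1') occurs in U and Z but conflicts with the nesting implied by the other characters — most parsimoniously interpreted as homoplasy.
chelicerae fused: derived state '0' in B, D, U, X, and Z only — synapomorphy for {B, D, U, X, Z}.
calcified operculum: derived state '1' in B, D, and U only — synapomorphy for {B, D, U}.
webbed digits: derived state '0' in B, D, U, and X only — synapomorphy for {B, D, U, X}.
Only B and U show the derived state '0' for lateral line, supporting them as a clade.
Most parsimonious ingroup topology: (((((B,U),D),X),Z),E).
The clade {B, D, U, X} is supported by webbed digits: its derived state '0' occurs in exactly those taxa and in no other taxon (including the outgroup).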